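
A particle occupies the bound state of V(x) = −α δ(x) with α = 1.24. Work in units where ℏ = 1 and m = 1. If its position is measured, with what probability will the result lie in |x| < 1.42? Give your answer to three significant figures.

P = 0.970

The normalised bound state is ψ = √κ e^{−κ|x|} with κ = mα/ℏ² = 1.240.
P(|x| < d) = ∫_{−d}^{d} κ e^{−2κ|x|} dx = 1 − e^{−2κd} = 1 − e^{−3.522} = 0.9704.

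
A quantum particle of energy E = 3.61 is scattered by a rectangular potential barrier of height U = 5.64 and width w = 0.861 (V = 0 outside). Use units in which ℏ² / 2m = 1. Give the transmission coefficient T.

Since E < U the interior solution is evanescent with decay constant κ = √(2m(U − E))/ℏ = 1.425.
κw = 1.227, sinh(κw) = 1.558.
The exact tunnelling result is T⁻¹ = 1 + U² sinh²(κw) / [4E(U − E)] = 3.635, so T = 0.275.

T = 0.275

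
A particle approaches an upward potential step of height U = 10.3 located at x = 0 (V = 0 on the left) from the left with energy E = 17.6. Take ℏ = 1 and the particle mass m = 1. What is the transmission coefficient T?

On each side the TISE gives plane waves with k = √(2m(E − V))/ℏ: k₁ = √(2·1·17.6) = 5.933, k₂ = √(2·1·7.3) = 3.821.
Matching ψ and ψ′ at x = 0 gives r = (k₁ − k₂)/(k₁ + k₂), so R = r² = 0.04688 and T = 1 − R = 0.9531.

T = 0.953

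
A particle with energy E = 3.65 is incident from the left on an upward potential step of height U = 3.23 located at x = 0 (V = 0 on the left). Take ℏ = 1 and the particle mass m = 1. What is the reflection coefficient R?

R = 0.243

On each side the TISE gives plane waves with k = √(2m(E − V))/ℏ: k₁ = √(2·1·3.65) = 2.702, k₂ = √(2·1·0.42) = 0.9165.
Continuity of ψ and ψ′ at the step yields the reflection amplitude r = (k₁ − k₂)/(k₁ + k₂) = 0.4934; thus R = |r|² = 0.2435, T = 0.7565.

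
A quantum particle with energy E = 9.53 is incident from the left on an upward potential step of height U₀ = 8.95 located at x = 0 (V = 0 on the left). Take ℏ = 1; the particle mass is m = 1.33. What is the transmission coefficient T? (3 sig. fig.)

On each side the TISE gives plane waves with k = √(2m(E − V))/ℏ: k₁ = √(2·1.33·9.53) = 5.035, k₂ = √(2·1.33·0.58) = 1.242.
Continuity of ψ and ψ′ at the step yields the reflection amplitude r = (k₁ − k₂)/(k₁ + k₂) = 0.6042; thus R = |r|² = 0.3651, T = 0.6349.

T = 0.635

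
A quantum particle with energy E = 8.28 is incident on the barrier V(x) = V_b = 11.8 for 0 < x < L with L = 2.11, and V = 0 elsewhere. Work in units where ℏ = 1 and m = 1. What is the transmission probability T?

Since E < V_b the interior solution is evanescent with decay constant κ = √(2m(V_b − E))/ℏ = 2.653.
κL = 5.598, sinh(κL) = 135.0.
Matching ψ, ψ′ at both faces gives T = [1 + V_b² sinh²(κL) / (4E(V_b − E))]⁻¹ = 1/21770 = 0.0000459.

T = 0.0000459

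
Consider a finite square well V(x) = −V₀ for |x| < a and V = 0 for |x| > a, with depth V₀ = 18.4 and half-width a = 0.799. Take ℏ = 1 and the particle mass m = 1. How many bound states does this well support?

N = 4

The dimensionless depth is z₀ = a√(2mV₀)/ℏ = 0.799 × √(36.80) = 4.847.
A new bound state (alternating even/odd) appears each time z₀ passes a multiple of π/2, so N = ⌊2z₀/π⌋ + 1 = ⌊3.086⌋ + 1 = 4.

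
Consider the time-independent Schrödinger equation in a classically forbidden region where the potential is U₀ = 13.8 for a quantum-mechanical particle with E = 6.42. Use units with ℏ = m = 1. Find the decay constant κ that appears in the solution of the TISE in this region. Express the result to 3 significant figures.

Since E < U₀ the TISE in this region is ψ'' = κ²ψ with κ = √(2m(U₀ − E))/ℏ.
κ = √(2 × 1 × 7.38) = 3.842.

κ = 3.84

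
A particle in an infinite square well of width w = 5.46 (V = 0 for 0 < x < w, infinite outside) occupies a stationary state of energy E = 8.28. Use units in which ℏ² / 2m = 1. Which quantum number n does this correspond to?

n = 5

For an infinite well E_n = n²π²ℏ²/(2mw²), so n = (w/πℏ)√(2mE).
n = (5.46/π) × √(2 × 0.5 × 8.28) = 5.001 → n = 5.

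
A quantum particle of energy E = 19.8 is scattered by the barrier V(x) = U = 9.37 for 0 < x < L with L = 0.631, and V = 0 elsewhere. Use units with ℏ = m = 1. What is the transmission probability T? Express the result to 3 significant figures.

Above the barrier the interior wavenumber is k₂ = √(2m(E − U))/ℏ = 4.567, giving phase k₂L = 2.882.
Matching at both interfaces gives T⁻¹ = 1 + U² sin²(k₂L) / [4E(E − U)] = 1.007, hence T = 0.993.

T = 0.993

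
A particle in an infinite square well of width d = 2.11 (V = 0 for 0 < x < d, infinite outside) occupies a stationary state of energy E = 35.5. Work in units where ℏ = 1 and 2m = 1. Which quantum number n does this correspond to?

For an infinite well E_n = n²π²ℏ²/(2md²), so n = (d/πℏ)√(2mE).
n = (2.11/π) × √(2 × 0.5 × 35.5) = 4.002 → n = 4.

n = 4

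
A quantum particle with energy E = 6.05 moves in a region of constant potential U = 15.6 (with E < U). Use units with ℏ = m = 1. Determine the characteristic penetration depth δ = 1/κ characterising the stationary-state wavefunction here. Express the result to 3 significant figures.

Since E < U the TISE in this region is ψ'' = κ²ψ with κ = √(2m(U − E))/ℏ.
κ = √(2 × 1 × 9.55) = 4.370. The penetration depth is δ = 1/κ = 0.229.

δ = 0.229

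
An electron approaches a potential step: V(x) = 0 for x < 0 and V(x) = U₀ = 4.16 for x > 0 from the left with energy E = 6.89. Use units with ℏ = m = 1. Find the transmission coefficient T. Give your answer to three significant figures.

T = 0.948

On each side the TISE gives plane waves with k = √(2m(E − V))/ℏ: k₁ = √(2·1·6.89) = 3.712, k₂ = √(2·1·2.73) = 2.337.
Continuity of ψ and ψ′ at the step yields the reflection amplitude r = (k₁ − k₂)/(k₁ + k₂) = 0.2274; thus R = |r|² = 0.05171, T = 0.9483.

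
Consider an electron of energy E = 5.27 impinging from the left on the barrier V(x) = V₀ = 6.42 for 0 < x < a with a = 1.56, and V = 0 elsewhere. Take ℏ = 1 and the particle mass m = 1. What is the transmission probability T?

Since E < V₀ the interior solution is evanescent with decay constant κ = √(2m(V₀ − E))/ℏ = 1.517.
κa = 2.366, sinh(κa) = 5.280.
The exact tunnelling result is T⁻¹ = 1 + V₀² sinh²(κa) / [4E(V₀ − E)] = 48.39, so T = 0.0207.

T = 0.0207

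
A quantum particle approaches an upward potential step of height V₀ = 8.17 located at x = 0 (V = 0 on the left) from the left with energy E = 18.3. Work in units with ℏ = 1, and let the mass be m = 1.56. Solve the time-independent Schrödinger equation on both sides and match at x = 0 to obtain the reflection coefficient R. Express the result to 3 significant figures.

R = 0.0215

On each side the TISE gives plane waves with k = √(2m(E − V))/ℏ: k₁ = √(2·1.56·18.3) = 7.556, k₂ = √(2·1.56·10.13) = 5.622.
Continuity of ψ and ψ′ at the step yields the reflection amplitude r = (k₁ − k₂)/(k₁ + k₂) = 0.1468; thus R = |r|² = 0.02154, T = 0.9785.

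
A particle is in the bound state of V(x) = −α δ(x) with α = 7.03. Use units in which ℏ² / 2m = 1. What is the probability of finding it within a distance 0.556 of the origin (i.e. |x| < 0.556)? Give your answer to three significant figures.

P = 0.980

The normalised bound state is ψ = √κ e^{−κ|x|} with κ = mα/ℏ² = 3.515.
P(|x| < d) = ∫_{−d}^{d} κ e^{−2κ|x|} dx = 1 − e^{−2κd} = 1 − e^{−3.909} = 0.9799.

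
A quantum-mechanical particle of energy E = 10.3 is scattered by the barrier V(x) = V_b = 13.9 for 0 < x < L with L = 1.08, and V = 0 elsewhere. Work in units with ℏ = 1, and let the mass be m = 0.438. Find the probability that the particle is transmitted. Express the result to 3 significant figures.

T = 0.0647

Since E < V_b the interior solution is evanescent with decay constant κ = √(2m(V_b − E))/ℏ = 1.776.
κL = 1.918, sinh(κL) = 3.330.
Matching ψ, ψ′ at both faces gives T = [1 + V_b² sinh²(κL) / (4E(V_b − E))]⁻¹ = 1/15.44 = 0.0647.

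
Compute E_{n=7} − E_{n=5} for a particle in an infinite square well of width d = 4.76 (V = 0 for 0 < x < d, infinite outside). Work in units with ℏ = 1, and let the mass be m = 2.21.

ΔE = 2.37

E_n = n²π²ℏ²/(2md²), so ΔE = (7² − 5²) π²ℏ²/(2md²).
ΔE = 24 × π² / (2 × 2.21 × 4.76²) = 2.365.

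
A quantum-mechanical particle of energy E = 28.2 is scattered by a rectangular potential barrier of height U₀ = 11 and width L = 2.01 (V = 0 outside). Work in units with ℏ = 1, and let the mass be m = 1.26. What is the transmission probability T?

T = 0.977

E > U₀: inside the barrier k₂ = √(2m(E − U₀))/ℏ = 6.584, k₂L = 13.23.
Matching at both interfaces gives T⁻¹ = 1 + U₀² sin²(k₂L) / [4E(E − U₀)] = 1.024, hence T = 0.977.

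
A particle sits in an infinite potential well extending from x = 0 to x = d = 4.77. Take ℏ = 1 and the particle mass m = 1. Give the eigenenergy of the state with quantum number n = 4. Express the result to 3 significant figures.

E = 3.47

Requiring ψ(0) = ψ(d) = 0 quantises k = nπ/d, hence E_n = ℏ²k²/2m = n²π²ℏ²/(2md²).
E_4 = 4² × π² / (2 × 1 × 4.77²) = 3.470.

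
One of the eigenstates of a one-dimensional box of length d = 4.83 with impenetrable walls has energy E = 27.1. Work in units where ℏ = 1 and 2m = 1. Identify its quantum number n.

For an infinite well E_n = n²π²ℏ²/(2md²), so n = (d/πℏ)√(2mE).
n = (4.83/π) × √(2 × 0.5 × 27.1) = 8.004 → n = 8.

n = 8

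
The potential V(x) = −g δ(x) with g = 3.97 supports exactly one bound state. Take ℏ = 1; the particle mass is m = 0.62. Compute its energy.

E = -4.89

The bound state is ψ(x) = √κ e^{−κ|x|}. The derivative jump ψ'(0⁺) − ψ'(0⁻) = −(2mg/ℏ²)ψ(0) fixes κ = mg/ℏ² = 2.461.
Then E = −ℏ²κ²/(2m) = −mg²/(2ℏ²) = -4.886.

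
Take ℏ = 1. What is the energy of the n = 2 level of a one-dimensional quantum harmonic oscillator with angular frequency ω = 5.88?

Using E_n = (n + ½)ℏω: E_2 = 2.5 × 5.88 = 14.70.

E = 14.7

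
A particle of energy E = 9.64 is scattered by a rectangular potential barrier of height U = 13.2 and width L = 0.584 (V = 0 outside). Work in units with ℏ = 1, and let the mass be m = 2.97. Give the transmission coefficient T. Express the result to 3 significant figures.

T = 0.0146

Since E < U the interior solution is evanescent with decay constant κ = √(2m(U − E))/ℏ = 4.599.
κL = 2.686, sinh(κL) = 7.299.
Matching ψ, ψ′ at both faces gives T = [1 + U² sinh²(κL) / (4E(U − E))]⁻¹ = 1/68.62 = 0.0146.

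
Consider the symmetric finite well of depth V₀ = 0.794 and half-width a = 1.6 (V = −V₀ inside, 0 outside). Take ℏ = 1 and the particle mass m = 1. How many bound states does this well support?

The dimensionless depth is z₀ = a√(2mV₀)/ℏ = 1.6 × √(1.588) = 2.016.
The even/odd transcendental equations gain one root per π/2 in z₀, giving N = 1 + ⌊2z₀/π⌋ = 1 + ⌊1.284⌋ = 2.

N = 2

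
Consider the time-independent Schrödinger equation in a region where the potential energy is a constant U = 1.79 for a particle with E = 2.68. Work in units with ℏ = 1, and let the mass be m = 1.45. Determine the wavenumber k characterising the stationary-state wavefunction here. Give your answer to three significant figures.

k = 1.61

With E > U the solution is oscillatory, ψ ∝ e^{±ikx} with k = √(2m(E − U))/ℏ.
k = √(2 × 1.45 × 0.89) = 1.607.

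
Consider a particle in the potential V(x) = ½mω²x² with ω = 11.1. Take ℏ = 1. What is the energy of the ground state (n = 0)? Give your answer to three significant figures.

E = 5.55

The oscillator eigenvalues are E_n = ℏω(n + ½), so E_0 = 11.1 × 0.5 = 5.550.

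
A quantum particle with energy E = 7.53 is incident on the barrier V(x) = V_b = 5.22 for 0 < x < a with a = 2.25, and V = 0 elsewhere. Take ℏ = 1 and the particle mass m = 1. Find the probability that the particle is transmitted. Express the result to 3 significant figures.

E > V_b: inside the barrier k₂ = √(2m(E − V_b))/ℏ = 2.149, k₂a = 4.836.
T = [1 + V_b² sin²(k₂a) / (4E(E − V_b))]⁻¹ = 1/1.386 = 0.722.

T = 0.722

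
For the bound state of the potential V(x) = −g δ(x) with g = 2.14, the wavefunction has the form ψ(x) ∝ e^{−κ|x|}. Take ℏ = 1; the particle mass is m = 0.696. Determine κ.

Integrating the TISE across x = 0 gives the cusp condition ψ'(0⁺) − ψ'(0⁻) = −(2mg/ℏ²)ψ(0).
With ψ ∝ e^{−κ|x|} this yields −2κ = −2mg/ℏ², so κ = mg/ℏ² = 1.489.

κ = 1.49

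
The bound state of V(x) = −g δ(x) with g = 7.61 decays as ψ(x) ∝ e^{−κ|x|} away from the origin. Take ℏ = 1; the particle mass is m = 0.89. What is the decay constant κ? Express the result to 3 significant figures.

κ = 6.77

Integrate −(ℏ²/2m)ψ'' − gδ(x)ψ = Eψ from −ε to +ε: the ψ'' term gives ψ'(0⁺) − ψ'(0⁻) and the δ term gives −(2mg/ℏ²)ψ(0).
With ψ ∝ e^{−κ|x|} this yields −2κ = −2mg/ℏ², so κ = mg/ℏ² = 6.773.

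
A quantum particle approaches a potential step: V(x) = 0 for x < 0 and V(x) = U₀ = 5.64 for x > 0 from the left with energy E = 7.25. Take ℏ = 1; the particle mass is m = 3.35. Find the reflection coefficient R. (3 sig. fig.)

R = 0.129

On each side the TISE gives plane waves with k = √(2m(E − V))/ℏ: k₁ = √(2·3.35·7.25) = 6.970, k₂ = √(2·3.35·1.61) = 3.284.
Continuity of ψ and ψ′ at the step yields the reflection amplitude r = (k₁ − k₂)/(k₁ + k₂) = 0.3594; thus R = |r|² = 0.1292, T = 0.8708.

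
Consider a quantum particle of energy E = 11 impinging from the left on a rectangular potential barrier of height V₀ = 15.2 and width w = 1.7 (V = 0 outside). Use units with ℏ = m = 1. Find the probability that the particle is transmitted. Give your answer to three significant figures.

Since E < V₀ the interior solution is evanescent with decay constant κ = √(2m(V₀ − E))/ℏ = 2.898.
κw = 4.927, sinh(κw) = 68.98.
The exact tunnelling result is T⁻¹ = 1 + V₀² sinh²(κw) / [4E(V₀ − E)] = 5950, so T = 0.000168.

T = 0.000168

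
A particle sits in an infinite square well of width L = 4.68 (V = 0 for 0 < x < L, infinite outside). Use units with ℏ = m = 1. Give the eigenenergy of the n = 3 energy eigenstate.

E = 2.03

Requiring ψ(0) = ψ(L) = 0 quantises k = nπ/L, hence E_n = ℏ²k²/2m = n²π²ℏ²/(2mL²).
E_3 = 3² × π² / (2 × 1 × 4.68²) = 2.028.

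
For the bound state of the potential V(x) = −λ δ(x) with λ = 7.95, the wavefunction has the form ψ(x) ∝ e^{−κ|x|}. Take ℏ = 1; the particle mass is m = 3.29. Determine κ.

κ = 26.2

Integrating the TISE across x = 0 gives the cusp condition ψ'(0⁺) − ψ'(0⁻) = −(2mλ/ℏ²)ψ(0).
With ψ ∝ e^{−κ|x|} this yields −2κ = −2mλ/ℏ², so κ = mλ/ℏ² = 26.16.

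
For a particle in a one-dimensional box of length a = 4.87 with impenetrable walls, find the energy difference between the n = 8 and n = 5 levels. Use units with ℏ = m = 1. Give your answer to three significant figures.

ΔE = 8.11

E_n = n²π²ℏ²/(2ma²), so ΔE = (8² − 5²) π²ℏ²/(2ma²).
ΔE = 39 × π² / (2 × 1 × 4.87²) = 8.115.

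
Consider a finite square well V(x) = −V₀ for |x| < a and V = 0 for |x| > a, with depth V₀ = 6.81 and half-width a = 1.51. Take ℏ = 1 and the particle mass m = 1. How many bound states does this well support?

Define the well-strength parameter z₀ = (a/ℏ)√(2mV₀) = 1.51 × √(2·1·6.81) = 5.573.
The even/odd transcendental equations gain one root per π/2 in z₀, giving N = 1 + ⌊2z₀/π⌋ = 1 + ⌊3.548⌋ = 4.

N = 4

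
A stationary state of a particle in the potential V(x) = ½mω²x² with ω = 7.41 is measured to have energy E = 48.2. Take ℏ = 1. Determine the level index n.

n = 6

Invert E_n = (n + ½)ℏω: n = E/ℏω − ½ = 6.005, so n = 6.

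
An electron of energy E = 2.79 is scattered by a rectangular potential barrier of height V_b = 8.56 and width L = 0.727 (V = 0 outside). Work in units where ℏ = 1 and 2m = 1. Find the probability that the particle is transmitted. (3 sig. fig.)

E < V_b: inside the barrier ψ ∝ e^{±κx} with κ = √(2m(V_b − E))/ℏ = 2.402.
κL = 1.746, sinh(κL) = 2.780.
The exact tunnelling result is T⁻¹ = 1 + V_b² sinh²(κL) / [4E(V_b − E)] = 9.791, so T = 0.102.

T = 0.102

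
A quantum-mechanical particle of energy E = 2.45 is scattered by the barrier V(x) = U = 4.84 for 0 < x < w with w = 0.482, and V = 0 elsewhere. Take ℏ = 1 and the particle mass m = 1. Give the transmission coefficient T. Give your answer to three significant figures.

Since E < U the interior solution is evanescent with decay constant κ = √(2m(U − E))/ℏ = 2.186.
κw = 1.054, sinh(κw) = 1.260.
Matching ψ, ψ′ at both faces gives T = [1 + U² sinh²(κw) / (4E(U − E))]⁻¹ = 1/2.588 = 0.386.

T = 0.386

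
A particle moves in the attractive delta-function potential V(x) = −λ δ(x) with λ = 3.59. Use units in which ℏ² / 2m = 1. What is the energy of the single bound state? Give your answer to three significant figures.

E = -3.22

The bound state is ψ(x) = √κ e^{−κ|x|}. The derivative jump ψ'(0⁺) − ψ'(0⁻) = −(2mλ/ℏ²)ψ(0) fixes κ = mλ/ℏ² = 1.795.
Then E = −ℏ²κ²/(2m) = −mλ²/(2ℏ²) = -3.222.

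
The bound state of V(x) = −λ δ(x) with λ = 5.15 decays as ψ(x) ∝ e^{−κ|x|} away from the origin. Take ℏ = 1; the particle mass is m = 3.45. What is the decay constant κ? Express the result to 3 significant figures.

Integrate −(ℏ²/2m)ψ'' − λδ(x)ψ = Eψ from −ε to +ε: the ψ'' term gives ψ'(0⁺) − ψ'(0⁻) and the δ term gives −(2mλ/ℏ²)ψ(0).
With ψ ∝ e^{−κ|x|} this yields −2κ = −2mλ/ℏ², so κ = mλ/ℏ² = 17.77.

κ = 17.8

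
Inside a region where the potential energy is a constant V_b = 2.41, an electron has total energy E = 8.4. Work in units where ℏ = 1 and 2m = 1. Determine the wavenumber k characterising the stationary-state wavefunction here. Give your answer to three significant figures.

With E > V_b the solution is oscillatory, ψ ∝ e^{±ikx} with k = √(2m(E − V_b))/ℏ.
k = √(2 × 0.5 × 5.99) = 2.447.

k = 2.45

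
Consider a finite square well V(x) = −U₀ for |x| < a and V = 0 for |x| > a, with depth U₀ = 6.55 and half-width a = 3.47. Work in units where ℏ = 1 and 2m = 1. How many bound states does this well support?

The dimensionless depth is z₀ = a√(2mU₀)/ℏ = 3.47 × √(6.550) = 8.881.
A new bound state (alternating even/odd) appears each time z₀ passes a multiple of π/2, so N = ⌊2z₀/π⌋ + 1 = ⌊5.654⌋ + 1 = 6.

N = 6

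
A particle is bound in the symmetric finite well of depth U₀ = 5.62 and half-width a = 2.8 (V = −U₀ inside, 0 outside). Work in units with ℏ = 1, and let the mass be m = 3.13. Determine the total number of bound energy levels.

Define the well-strength parameter z₀ = (a/ℏ)√(2mU₀) = 2.8 × √(2·3.13·5.62) = 16.61.
The even/odd transcendental equations gain one root per π/2 in z₀, giving N = 1 + ⌊2z₀/π⌋ = 1 + ⌊10.57⌋ = 11.

N = 11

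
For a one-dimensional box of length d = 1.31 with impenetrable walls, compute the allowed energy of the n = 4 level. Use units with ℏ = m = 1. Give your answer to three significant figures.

E = 46.0

The infinite-well eigenfunctions ψ_n = √(2/d) sin(nπx/d) vanish at both walls, giving E_n = n²π²ℏ²/(2md²).
E_4 = 4² × π² / (2 × 1 × 1.31²) = 46.01.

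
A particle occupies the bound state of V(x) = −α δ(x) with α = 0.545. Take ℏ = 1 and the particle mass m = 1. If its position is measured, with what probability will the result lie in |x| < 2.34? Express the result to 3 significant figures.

P = 0.922

The normalised bound state is ψ = √κ e^{−κ|x|} with κ = mα/ℏ² = 0.5450.
P(|x| < d) = ∫_{−d}^{d} κ e^{−2κ|x|} dx = 1 − e^{−2κd} = 1 − e^{−2.551} = 0.9220.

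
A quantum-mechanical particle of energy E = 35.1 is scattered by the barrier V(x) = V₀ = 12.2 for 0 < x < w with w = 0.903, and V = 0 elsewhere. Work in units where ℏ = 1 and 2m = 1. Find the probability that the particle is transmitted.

Above the barrier the interior wavenumber is k₂ = √(2m(E − V₀))/ℏ = 4.785, giving phase k₂w = 4.321.
T = [1 + V₀² sin²(k₂w) / (4E(E − V₀))]⁻¹ = 1/1.040 = 0.962.

T = 0.962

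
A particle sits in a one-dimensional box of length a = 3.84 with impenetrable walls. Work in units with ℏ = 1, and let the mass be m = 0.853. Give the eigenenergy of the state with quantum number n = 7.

E = 19.2

The infinite-well eigenfunctions ψ_n = √(2/a) sin(nπx/a) vanish at both walls, giving E_n = n²π²ℏ²/(2ma²).
E_7 = 7² × π² / (2 × 0.853 × 3.84²) = 19.22.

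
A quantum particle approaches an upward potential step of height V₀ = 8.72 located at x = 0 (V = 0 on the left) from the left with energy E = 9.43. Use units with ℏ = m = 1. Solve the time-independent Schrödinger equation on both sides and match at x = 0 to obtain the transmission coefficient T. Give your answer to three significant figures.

T = 0.676

On each side the TISE gives plane waves with k = √(2m(E − V))/ℏ: k₁ = √(2·1·9.43) = 4.343, k₂ = √(2·1·0.71) = 1.192.
Matching ψ and ψ′ at x = 0 gives r = (k₁ − k₂)/(k₁ + k₂), so R = r² = 0.3242 and T = 1 − R = 0.6758.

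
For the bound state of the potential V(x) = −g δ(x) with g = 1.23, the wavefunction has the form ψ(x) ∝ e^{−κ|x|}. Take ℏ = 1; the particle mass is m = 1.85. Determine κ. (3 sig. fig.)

κ = 2.28

Integrate −(ℏ²/2m)ψ'' − gδ(x)ψ = Eψ from −ε to +ε: the ψ'' term gives ψ'(0⁺) − ψ'(0⁻) and the δ term gives −(2mg/ℏ²)ψ(0).
With ψ ∝ e^{−κ|x|} this yields −2κ = −2mg/ℏ², so κ = mg/ℏ² = 2.276.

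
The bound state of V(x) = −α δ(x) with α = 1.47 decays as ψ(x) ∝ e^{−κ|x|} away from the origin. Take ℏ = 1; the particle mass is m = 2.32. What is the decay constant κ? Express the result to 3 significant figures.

κ = 3.41

Integrating the TISE across x = 0 gives the cusp condition ψ'(0⁺) − ψ'(0⁻) = −(2mα/ℏ²)ψ(0).
With ψ ∝ e^{−κ|x|} this yields −2κ = −2mα/ℏ², so κ = mα/ℏ² = 3.410.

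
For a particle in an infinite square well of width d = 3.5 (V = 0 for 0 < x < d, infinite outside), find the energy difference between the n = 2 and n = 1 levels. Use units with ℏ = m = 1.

E_n = n²π²ℏ²/(2md²), so ΔE = (2² − 1²) π²ℏ²/(2md²).
ΔE = 3 × π² / (2 × 1 × 3.5²) = 1.209.

ΔE = 1.21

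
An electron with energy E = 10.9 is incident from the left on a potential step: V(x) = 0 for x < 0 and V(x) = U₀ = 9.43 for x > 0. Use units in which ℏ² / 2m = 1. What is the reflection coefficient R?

R = 0.214

The wavenumbers are k₁ = √(2mE)/ℏ = 3.302 on the left and k₂ = √(2m(E − U₀))/ℏ = 1.212 on the right.
Continuity of ψ and ψ′ at the step yields the reflection amplitude r = (k₁ − k₂)/(k₁ + k₂) = 0.4628; thus R = |r|² = 0.2142, T = 0.7858.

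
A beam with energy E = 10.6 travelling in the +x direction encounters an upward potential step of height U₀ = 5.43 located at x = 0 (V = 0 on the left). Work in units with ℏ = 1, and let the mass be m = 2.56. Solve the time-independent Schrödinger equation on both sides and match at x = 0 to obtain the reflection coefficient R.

R = 0.0315

On each side the TISE gives plane waves with k = √(2m(E − V))/ℏ: k₁ = √(2·2.56·10.6) = 7.367, k₂ = √(2·2.56·5.17) = 5.145.
Matching ψ and ψ′ at x = 0 gives r = (k₁ − k₂)/(k₁ + k₂), so R = r² = 0.03154 and T = 1 − R = 0.9685.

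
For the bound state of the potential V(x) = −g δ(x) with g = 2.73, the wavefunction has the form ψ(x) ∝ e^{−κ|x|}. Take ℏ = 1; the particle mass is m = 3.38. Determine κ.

κ = 9.23

Integrating the TISE across x = 0 gives the cusp condition ψ'(0⁺) − ψ'(0⁻) = −(2mg/ℏ²)ψ(0).
With ψ ∝ e^{−κ|x|} this yields −2κ = −2mg/ℏ², so κ = mg/ℏ² = 9.227.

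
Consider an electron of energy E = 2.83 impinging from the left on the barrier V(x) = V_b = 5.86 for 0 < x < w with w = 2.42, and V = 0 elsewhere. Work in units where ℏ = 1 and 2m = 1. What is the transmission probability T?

Since E < V_b the interior solution is evanescent with decay constant κ = √(2m(V_b − E))/ℏ = 1.741.
κw = 4.212, sinh(κw) = 33.75.
Matching ψ, ψ′ at both faces gives T = [1 + V_b² sinh²(κw) / (4E(V_b − E))]⁻¹ = 1/1142 = 0.000876.

T = 0.000876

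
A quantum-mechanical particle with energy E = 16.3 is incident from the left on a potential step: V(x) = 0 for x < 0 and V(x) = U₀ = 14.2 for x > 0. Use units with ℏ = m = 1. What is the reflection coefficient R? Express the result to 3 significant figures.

On each side the TISE gives plane waves with k = √(2m(E − V))/ℏ: k₁ = √(2·1·16.3) = 5.710, k₂ = √(2·1·2.1) = 2.049.
Matching ψ and ψ′ at x = 0 gives r = (k₁ − k₂)/(k₁ + k₂), so R = r² = 0.2225 and T = 1 − R = 0.7775.

R = 0.223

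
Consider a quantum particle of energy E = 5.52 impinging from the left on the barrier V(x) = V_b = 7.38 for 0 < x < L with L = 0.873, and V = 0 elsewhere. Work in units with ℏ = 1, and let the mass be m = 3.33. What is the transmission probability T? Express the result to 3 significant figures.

T = 0.00645

Since E < V_b the interior solution is evanescent with decay constant κ = √(2m(V_b − E))/ℏ = 3.520.
κL = 3.073, sinh(κL) = 10.78.
The exact tunnelling result is T⁻¹ = 1 + V_b² sinh²(κL) / [4E(V_b − E)] = 155.0, so T = 0.00645.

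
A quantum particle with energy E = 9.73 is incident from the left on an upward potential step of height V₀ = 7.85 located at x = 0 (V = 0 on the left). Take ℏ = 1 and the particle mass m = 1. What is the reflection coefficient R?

R = 0.152

The wavenumbers are k₁ = √(2mE)/ℏ = 4.411 on the left and k₂ = √(2m(E − V₀))/ℏ = 1.939 on the right.
Continuity of ψ and ψ′ at the step yields the reflection amplitude r = (k₁ − k₂)/(k₁ + k₂) = 0.3893; thus R = |r|² = 0.1516, T = 0.8484.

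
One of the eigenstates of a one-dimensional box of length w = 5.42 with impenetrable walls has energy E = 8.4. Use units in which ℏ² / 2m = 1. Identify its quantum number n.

n = 5

For an infinite well E_n = n²π²ℏ²/(2mw²), so n = (w/πℏ)√(2mE).
n = (5.42/π) × √(2 × 0.5 × 8.4) = 5.000 → n = 5.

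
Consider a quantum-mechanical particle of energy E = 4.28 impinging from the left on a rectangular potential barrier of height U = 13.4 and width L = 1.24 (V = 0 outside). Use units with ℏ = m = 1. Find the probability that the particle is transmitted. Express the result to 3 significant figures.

T = 0.0000874

Since E < U the interior solution is evanescent with decay constant κ = √(2m(U − E))/ℏ = 4.271.
κL = 5.296, sinh(κL) = 99.75.
Matching ψ, ψ′ at both faces gives T = [1 + U² sinh²(κL) / (4E(U − E))]⁻¹ = 1/11440 = 0.0000874.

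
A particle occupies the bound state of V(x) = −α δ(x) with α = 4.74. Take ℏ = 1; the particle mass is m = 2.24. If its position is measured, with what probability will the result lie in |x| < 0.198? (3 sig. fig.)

The normalised bound state is ψ = √κ e^{−κ|x|} with κ = mα/ℏ² = 10.62.
P(|x| < d) = ∫_{−d}^{d} κ e^{−2κ|x|} dx = 1 − e^{−2κd} = 1 − e^{−4.205} = 0.9851.

P = 0.985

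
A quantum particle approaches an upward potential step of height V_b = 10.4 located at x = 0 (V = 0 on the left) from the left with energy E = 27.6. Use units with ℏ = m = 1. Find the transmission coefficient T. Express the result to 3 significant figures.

On each side the TISE gives plane waves with k = √(2m(E − V))/ℏ: k₁ = √(2·1·27.6) = 7.430, k₂ = √(2·1·17.2) = 5.865.
Matching ψ and ψ′ at x = 0 gives r = (k₁ − k₂)/(k₁ + k₂), so R = r² = 0.01385 and T = 1 − R = 0.9862.

T = 0.986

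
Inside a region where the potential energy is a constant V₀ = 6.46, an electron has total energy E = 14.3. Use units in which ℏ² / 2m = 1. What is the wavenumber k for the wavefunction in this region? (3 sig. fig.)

k = 2.80

With E > V₀ the solution is oscillatory, ψ ∝ e^{±ikx} with k = √(2m(E − V₀))/ℏ.
k = √(2 × 0.5 × 7.84) = 2.800.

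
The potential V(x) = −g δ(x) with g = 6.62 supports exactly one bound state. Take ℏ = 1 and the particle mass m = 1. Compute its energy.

The bound state is ψ(x) = √κ e^{−κ|x|}. The derivative jump ψ'(0⁺) − ψ'(0⁻) = −(2mg/ℏ²)ψ(0) fixes κ = mg/ℏ² = 6.620.
Then E = −ℏ²κ²/(2m) = −mg²/(2ℏ²) = -21.91.

E = -21.9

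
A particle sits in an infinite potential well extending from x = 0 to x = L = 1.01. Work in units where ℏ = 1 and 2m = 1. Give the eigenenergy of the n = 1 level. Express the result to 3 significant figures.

Requiring ψ(0) = ψ(L) = 0 quantises k = nπ/L, hence E_n = ℏ²k²/2m = n²π²ℏ²/(2mL²).
E_1 = 1² × π² / (2 × 0.5 × 1.01²) = 9.675.

E = 9.68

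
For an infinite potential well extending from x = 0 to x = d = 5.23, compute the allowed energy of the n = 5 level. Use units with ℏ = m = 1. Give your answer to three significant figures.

E = 4.51

Requiring ψ(0) = ψ(d) = 0 quantises k = nπ/d, hence E_n = ℏ²k²/2m = n²π²ℏ²/(2md²).
E_5 = 5² × π² / (2 × 1 × 5.23²) = 4.510.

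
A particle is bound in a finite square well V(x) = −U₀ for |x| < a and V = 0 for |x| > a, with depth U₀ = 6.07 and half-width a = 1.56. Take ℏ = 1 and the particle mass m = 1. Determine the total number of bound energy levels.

Define the well-strength parameter z₀ = (a/ℏ)√(2mU₀) = 1.56 × √(2·1·6.07) = 5.435.
A new bound state (alternating even/odd) appears each time z₀ passes a multiple of π/2, so N = ⌊2z₀/π⌋ + 1 = ⌊3.460⌋ + 1 = 4.

N = 4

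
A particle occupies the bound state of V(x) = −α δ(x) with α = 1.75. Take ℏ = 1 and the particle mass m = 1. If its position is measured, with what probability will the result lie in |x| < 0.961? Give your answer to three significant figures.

The normalised bound state is ψ = √κ e^{−κ|x|} with κ = mα/ℏ² = 1.750.
P(|x| < d) = ∫_{−d}^{d} κ e^{−2κ|x|} dx = 1 − e^{−2κd} = 1 − e^{−3.364} = 0.9654.

P = 0.965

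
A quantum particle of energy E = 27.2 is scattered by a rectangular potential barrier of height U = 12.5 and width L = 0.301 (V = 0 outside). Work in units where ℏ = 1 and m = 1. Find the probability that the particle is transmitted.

E > U: inside the barrier k₂ = √(2m(E − U))/ℏ = 5.422, k₂L = 1.632.
T = [1 + U² sin²(k₂L) / (4E(E − U))]⁻¹ = 1/1.097 = 0.911.

T = 0.911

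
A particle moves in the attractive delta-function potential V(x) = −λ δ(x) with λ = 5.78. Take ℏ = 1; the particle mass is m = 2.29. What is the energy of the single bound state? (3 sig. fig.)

The bound state is ψ(x) = √κ e^{−κ|x|}. The derivative jump ψ'(0⁺) − ψ'(0⁻) = −(2mλ/ℏ²)ψ(0) fixes κ = mλ/ℏ² = 13.24.
Then E = −ℏ²κ²/(2m) = −mλ²/(2ℏ²) = -38.25.

E = -38.3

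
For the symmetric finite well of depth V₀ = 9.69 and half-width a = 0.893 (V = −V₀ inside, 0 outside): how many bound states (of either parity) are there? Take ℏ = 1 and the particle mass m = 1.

The dimensionless depth is z₀ = a√(2mV₀)/ℏ = 0.893 × √(19.38) = 3.931.
The even/odd transcendental equations gain one root per π/2 in z₀, giving N = 1 + ⌊2z₀/π⌋ = 1 + ⌊2.503⌋ = 3.

N = 3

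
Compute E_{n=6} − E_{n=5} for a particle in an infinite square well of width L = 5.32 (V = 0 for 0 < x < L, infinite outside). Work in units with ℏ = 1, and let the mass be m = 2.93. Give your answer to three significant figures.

ΔE = 0.655

E_n = n²π²ℏ²/(2mL²), so ΔE = (6² − 5²) π²ℏ²/(2mL²).
ΔE = 11 × π² / (2 × 2.93 × 5.32²) = 0.6546.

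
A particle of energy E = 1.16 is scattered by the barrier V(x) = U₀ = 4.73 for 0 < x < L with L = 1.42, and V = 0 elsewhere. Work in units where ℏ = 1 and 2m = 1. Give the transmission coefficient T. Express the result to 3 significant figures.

T = 0.0138

E < U₀: inside the barrier ψ ∝ e^{±κx} with κ = √(2m(U₀ − E))/ℏ = 1.889.
κL = 2.683, sinh(κL) = 7.280.
The exact tunnelling result is T⁻¹ = 1 + U₀² sinh²(κL) / [4E(U₀ − E)] = 72.59, so T = 0.0138.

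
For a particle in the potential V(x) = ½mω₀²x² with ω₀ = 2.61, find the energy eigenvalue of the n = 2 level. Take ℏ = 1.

E = 6.53

Using E_n = (n + ½)ℏω₀: E_2 = 2.5 × 2.61 = 6.525.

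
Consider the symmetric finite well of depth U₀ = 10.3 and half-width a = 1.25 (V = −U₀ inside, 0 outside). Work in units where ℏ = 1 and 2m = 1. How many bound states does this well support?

Define the well-strength parameter z₀ = (a/ℏ)√(2mU₀) = 1.25 × √(2·0.5·10.3) = 4.012.
A new bound state (alternating even/odd) appears each time z₀ passes a multiple of π/2, so N = ⌊2z₀/π⌋ + 1 = ⌊2.554⌋ + 1 = 3.

N = 3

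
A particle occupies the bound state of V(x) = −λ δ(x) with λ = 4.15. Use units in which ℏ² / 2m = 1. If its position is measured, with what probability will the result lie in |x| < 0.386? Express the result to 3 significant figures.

The normalised bound state is ψ = √κ e^{−κ|x|} with κ = mλ/ℏ² = 2.075.
P(|x| < d) = ∫_{−d}^{d} κ e^{−2κ|x|} dx = 1 − e^{−2κd} = 1 − e^{−1.602} = 0.7985.

P = 0.798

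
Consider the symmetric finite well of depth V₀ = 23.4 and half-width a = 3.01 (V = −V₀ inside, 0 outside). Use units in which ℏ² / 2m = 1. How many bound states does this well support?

N = 10

The dimensionless depth is z₀ = a√(2mV₀)/ℏ = 3.01 × √(23.40) = 14.56.
The even/odd transcendental equations gain one root per π/2 in z₀, giving N = 1 + ⌊2z₀/π⌋ = 1 + ⌊9.269⌋ = 10.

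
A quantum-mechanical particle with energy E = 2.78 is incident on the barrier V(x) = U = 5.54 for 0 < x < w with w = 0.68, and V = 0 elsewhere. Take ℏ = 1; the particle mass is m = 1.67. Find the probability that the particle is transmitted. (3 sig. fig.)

T = 0.0624

E < U: inside the barrier ψ ∝ e^{±κx} with κ = √(2m(U − E))/ℏ = 3.036.
κw = 2.065, sinh(κw) = 3.878.
The exact tunnelling result is T⁻¹ = 1 + U² sinh²(κw) / [4E(U − E)] = 16.04, so T = 0.0624.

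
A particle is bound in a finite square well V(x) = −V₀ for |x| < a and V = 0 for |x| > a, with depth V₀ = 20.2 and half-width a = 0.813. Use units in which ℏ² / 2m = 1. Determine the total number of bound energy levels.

N = 3

Define the well-strength parameter z₀ = (a/ℏ)√(2mV₀) = 0.813 × √(2·0.5·20.2) = 3.654.
The even/odd transcendental equations gain one root per π/2 in z₀, giving N = 1 + ⌊2z₀/π⌋ = 1 + ⌊2.326⌋ = 3.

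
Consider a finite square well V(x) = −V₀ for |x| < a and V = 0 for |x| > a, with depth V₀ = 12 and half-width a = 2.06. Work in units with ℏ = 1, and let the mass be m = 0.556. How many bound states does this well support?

Define the well-strength parameter z₀ = (a/ℏ)√(2mV₀) = 2.06 × √(2·0.556·12) = 7.525.
A new bound state (alternating even/odd) appears each time z₀ passes a multiple of π/2, so N = ⌊2z₀/π⌋ + 1 = ⌊4.791⌋ + 1 = 5.

N = 5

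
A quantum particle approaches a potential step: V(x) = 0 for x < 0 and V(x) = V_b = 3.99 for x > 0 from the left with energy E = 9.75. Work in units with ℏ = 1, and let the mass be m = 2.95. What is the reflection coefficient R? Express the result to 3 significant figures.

R = 0.0171

On each side the TISE gives plane waves with k = √(2m(E − V))/ℏ: k₁ = √(2·2.95·9.75) = 7.585, k₂ = √(2·2.95·5.76) = 5.830.
Matching ψ and ψ′ at x = 0 gives r = (k₁ − k₂)/(k₁ + k₂), so R = r² = 0.01712 and T = 1 − R = 0.9829.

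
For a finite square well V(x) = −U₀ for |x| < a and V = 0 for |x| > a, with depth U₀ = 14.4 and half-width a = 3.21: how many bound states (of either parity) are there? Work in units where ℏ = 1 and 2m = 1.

Define the well-strength parameter z₀ = (a/ℏ)√(2mU₀) = 3.21 × √(2·0.5·14.4) = 12.18.
The even/odd transcendental equations gain one root per π/2 in z₀, giving N = 1 + ⌊2z₀/π⌋ = 1 + ⌊7.755⌋ = 8.

N = 8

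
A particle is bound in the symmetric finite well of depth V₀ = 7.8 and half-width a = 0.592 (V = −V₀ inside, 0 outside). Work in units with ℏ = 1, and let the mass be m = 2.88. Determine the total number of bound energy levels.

N = 3

Define the well-strength parameter z₀ = (a/ℏ)√(2mV₀) = 0.592 × √(2·2.88·7.8) = 3.968.
A new bound state (alternating even/odd) appears each time z₀ passes a multiple of π/2, so N = ⌊2z₀/π⌋ + 1 = ⌊2.526⌋ + 1 = 3.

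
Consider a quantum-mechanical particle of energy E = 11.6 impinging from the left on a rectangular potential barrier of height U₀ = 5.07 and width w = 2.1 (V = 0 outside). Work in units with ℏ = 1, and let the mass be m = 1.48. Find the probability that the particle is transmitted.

T = 0.997

E > U₀: inside the barrier k₂ = √(2m(E − U₀))/ℏ = 4.396, k₂w = 9.233.
Matching at both interfaces gives T⁻¹ = 1 + U₀² sin²(k₂w) / [4E(E − U₀)] = 1.003, hence T = 0.997.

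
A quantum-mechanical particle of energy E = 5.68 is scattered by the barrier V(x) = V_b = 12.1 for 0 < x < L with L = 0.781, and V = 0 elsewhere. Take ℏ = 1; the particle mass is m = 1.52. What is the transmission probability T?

T = 0.00401

E < V_b: inside the barrier ψ ∝ e^{±κx} with κ = √(2m(V_b − E))/ℏ = 4.418.
κL = 3.450, sinh(κL) = 15.74.
The exact tunnelling result is T⁻¹ = 1 + V_b² sinh²(κL) / [4E(V_b − E)] = 249.6, so T = 0.00401.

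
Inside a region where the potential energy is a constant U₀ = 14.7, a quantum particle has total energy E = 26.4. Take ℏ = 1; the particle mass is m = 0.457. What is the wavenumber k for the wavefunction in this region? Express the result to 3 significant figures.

k = 3.27

With E > U₀ the solution is oscillatory, ψ ∝ e^{±ikx} with k = √(2m(E − U₀))/ℏ.
k = √(2 × 0.457 × 11.7) = 3.270.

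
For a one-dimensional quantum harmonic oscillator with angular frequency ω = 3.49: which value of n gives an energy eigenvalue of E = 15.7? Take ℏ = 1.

E_n = ℏω(n + ½) ⇒ n = E/(ℏω) − ½ = 15.7/3.49 − 0.5 = 3.999 → n = 4.

n = 4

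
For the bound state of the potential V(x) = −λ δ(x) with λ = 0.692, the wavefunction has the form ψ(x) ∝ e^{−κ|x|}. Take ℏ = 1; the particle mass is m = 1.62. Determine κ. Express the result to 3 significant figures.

Integrate −(ℏ²/2m)ψ'' − λδ(x)ψ = Eψ from −ε to +ε: the ψ'' term gives ψ'(0⁺) − ψ'(0⁻) and the δ term gives −(2mλ/ℏ²)ψ(0).
With ψ ∝ e^{−κ|x|} this yields −2κ = −2mλ/ℏ², so κ = mλ/ℏ² = 1.121.

κ = 1.12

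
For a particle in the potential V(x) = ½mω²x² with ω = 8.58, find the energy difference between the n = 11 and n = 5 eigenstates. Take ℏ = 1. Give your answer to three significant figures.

E_n = ℏω(n + ½), so ΔE = (11 − 5) ℏω = 6 × 8.58 = 51.48.

ΔE = 51.5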